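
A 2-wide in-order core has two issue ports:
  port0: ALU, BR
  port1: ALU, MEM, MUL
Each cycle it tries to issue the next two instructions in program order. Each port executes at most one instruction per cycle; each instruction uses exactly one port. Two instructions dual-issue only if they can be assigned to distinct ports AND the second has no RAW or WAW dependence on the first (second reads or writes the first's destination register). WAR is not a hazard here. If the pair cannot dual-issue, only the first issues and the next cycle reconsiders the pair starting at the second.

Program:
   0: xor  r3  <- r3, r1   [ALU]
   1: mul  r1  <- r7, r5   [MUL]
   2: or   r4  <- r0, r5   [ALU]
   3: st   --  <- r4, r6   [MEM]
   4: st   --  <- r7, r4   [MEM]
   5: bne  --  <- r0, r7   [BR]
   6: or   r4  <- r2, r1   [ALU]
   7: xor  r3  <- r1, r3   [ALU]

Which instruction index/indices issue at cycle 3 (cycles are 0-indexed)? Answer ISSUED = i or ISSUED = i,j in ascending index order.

#0 head=0: xor.ALU mul.MUL i0+i1 pair
#1 head=2: or.ALU i2 RAW r4
#2 head=3: st.MEM i3 no-port MEM/MEM
#3 head=4: st.MEM bne.BR i4+i5 pair
#4 head=6: or.ALU xor.ALU i6+i7 pair

ISSUED = 4,5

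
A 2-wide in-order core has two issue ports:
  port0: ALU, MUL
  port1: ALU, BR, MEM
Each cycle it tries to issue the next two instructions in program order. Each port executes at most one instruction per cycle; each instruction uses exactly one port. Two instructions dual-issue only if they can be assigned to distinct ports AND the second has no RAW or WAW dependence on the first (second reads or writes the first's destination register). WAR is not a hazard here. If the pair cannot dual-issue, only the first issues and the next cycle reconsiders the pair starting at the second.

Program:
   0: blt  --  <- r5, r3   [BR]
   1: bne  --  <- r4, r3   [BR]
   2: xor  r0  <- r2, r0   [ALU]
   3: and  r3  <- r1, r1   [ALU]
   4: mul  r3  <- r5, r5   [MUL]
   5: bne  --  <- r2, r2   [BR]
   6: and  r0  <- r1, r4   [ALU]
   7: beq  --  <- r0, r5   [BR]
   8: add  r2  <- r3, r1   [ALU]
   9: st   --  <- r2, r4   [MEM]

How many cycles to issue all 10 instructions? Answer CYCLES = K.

CYCLES = 7

0. blt.BR @i0  | no-port BR/BR
1. bne.BR xor.ALU @i1,i2  | dual
2. and.ALU @i3  | WAW r3
3. mul.MUL bne.BR @i4,i5  | dual
4. and.ALU @i6  | RAW r0
5. beq.BR add.ALU @i7,i8  | dual
6. st.MEM @i9  | tail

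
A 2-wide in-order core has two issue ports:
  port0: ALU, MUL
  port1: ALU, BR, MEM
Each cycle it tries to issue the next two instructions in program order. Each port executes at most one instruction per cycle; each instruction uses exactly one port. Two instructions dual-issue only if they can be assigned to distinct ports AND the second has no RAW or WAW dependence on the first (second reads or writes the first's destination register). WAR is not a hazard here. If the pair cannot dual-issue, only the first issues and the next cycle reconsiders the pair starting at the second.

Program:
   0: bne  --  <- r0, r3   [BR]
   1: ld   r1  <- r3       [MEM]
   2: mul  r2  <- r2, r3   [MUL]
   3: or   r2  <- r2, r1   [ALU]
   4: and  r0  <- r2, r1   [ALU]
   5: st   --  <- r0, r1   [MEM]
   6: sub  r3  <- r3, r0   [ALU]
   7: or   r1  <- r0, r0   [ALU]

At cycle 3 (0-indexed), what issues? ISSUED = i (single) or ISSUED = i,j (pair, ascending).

ISSUED = 4

t=0 i0:bne.BR ; no-port BR/MEM
t=1 i1,i2:ld.MEM/mul.MUL ; pair
t=2 i3:or.ALU ; RAW r2
t=3 i4:and.ALU ; RAW r0
t=4 i5,i6:st.MEM/sub.ALU ; pair
t=5 i7:or.ALU ; tail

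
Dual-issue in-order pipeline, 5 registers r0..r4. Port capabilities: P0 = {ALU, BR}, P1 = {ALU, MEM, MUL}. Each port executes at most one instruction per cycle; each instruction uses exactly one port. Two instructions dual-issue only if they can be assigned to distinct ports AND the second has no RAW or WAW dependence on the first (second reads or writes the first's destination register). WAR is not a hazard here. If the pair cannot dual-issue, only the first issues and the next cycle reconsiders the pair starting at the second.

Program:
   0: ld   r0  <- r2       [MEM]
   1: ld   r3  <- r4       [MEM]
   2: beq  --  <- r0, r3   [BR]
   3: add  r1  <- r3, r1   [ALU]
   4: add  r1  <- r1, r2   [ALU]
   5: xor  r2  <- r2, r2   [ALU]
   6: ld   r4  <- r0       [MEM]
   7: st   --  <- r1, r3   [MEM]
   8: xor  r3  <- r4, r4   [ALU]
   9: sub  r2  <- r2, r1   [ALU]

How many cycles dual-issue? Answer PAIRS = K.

  cy0 -> i0 (ld.MEM) no-port MEM/MEM
  cy1 -> i1 (ld.MEM) RAW r3
  cy2 -> i2+i3 (beq.BR;add.ALU) 2-wide
  cy3 -> i4+i5 (add.ALU;xor.ALU) 2-wide
  cy4 -> i6 (ld.MEM) no-port MEM/MEM
  cy5 -> i7+i8 (st.MEM;xor.ALU) 2-wide
  cy6 -> i9 (sub.ALU) tail

PAIRS = 3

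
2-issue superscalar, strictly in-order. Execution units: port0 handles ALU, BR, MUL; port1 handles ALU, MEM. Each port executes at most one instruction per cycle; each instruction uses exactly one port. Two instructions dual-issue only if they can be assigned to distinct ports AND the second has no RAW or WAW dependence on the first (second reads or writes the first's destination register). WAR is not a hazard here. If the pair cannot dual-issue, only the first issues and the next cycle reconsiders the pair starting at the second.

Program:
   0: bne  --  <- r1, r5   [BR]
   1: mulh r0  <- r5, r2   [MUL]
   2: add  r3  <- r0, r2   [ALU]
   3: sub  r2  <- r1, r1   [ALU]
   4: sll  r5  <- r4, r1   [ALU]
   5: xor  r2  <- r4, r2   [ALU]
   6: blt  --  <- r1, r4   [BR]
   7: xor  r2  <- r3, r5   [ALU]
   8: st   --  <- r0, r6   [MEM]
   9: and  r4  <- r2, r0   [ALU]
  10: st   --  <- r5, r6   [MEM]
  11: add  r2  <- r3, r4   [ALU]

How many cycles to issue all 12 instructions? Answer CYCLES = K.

0. bne.BR @i0  | no-port BR/MUL
1. mulh.MUL @i1  | RAW r0
2. add.ALU+sub.ALU @i2,i3  | pair
3. sll.ALU+xor.ALU @i4,i5  | pair
4. blt.BR+xor.ALU @i6,i7  | pair
5. st.MEM+and.ALU @i8,i9  | pair
6. st.MEM+add.ALU @i10,i11  | pair

CYCLES = 7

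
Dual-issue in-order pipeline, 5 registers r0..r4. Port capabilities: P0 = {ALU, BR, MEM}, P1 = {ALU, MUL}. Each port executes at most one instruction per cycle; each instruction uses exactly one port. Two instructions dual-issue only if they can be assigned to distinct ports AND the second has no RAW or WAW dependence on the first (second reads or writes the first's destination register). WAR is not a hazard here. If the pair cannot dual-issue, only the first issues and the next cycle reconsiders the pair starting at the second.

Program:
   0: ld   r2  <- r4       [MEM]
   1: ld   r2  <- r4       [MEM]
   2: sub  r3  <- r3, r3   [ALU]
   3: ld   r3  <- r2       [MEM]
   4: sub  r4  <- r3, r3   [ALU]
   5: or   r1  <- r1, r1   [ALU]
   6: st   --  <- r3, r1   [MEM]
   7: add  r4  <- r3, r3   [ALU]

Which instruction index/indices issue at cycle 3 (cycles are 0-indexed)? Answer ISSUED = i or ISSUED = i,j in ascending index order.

t=0 i0:ld ; no-port MEM/MEM
t=1 i1/i2:ld/sub ; dual
t=2 i3:ld ; RAW r3
t=3 i4/i5:sub/or ; dual
t=4 i6/i7:st/add ; dual

ISSUED = 4,5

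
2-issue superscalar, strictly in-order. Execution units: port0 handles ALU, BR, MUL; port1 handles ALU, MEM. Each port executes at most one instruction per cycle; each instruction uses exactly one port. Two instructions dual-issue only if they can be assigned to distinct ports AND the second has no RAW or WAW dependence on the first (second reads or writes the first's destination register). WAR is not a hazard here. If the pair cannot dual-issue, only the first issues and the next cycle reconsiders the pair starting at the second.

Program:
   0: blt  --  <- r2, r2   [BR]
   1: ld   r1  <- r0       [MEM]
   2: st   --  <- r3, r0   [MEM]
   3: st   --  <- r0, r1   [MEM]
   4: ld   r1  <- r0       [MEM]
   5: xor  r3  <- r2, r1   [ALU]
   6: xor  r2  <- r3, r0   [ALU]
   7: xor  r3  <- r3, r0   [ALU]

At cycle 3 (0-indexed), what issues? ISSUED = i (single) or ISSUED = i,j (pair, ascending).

  cy0 -> i0,i1 (blt+ld) pair
  cy1 -> i2 (st) no-port MEM/MEM
  cy2 -> i3 (st) no-port MEM/MEM
  cy3 -> i4 (ld) RAW r1
  cy4 -> i5 (xor) RAW r3
  cy5 -> i6,i7 (xor+xor) pair

ISSUED = 4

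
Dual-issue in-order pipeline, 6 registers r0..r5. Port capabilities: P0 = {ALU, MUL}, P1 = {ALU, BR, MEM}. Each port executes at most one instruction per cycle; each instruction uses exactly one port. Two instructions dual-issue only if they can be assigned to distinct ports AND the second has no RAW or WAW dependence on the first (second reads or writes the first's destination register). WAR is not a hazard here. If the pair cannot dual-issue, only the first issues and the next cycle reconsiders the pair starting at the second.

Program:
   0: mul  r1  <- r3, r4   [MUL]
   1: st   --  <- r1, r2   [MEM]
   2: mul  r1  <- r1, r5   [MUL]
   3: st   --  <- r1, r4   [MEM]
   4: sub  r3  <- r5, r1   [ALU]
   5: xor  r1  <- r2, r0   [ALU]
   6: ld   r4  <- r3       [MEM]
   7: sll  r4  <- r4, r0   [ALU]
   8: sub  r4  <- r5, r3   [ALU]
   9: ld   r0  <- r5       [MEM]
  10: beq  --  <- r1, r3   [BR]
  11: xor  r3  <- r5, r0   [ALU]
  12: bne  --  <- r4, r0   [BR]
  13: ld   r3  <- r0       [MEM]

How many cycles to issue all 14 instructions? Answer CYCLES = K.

CYCLES = 9

t=0 i0:mul.MUL ; RAW r1
t=1 i1&i2:st.MEM/mul.MUL ; dual
t=2 i3&i4:st.MEM/sub.ALU ; dual
t=3 i5&i6:xor.ALU/ld.MEM ; dual
t=4 i7:sll.ALU ; WAW r4
t=5 i8&i9:sub.ALU/ld.MEM ; dual
t=6 i10&i11:beq.BR/xor.ALU ; dual
t=7 i12:bne.BR ; no-port BR/MEM
t=8 i13:ld.MEM ; tail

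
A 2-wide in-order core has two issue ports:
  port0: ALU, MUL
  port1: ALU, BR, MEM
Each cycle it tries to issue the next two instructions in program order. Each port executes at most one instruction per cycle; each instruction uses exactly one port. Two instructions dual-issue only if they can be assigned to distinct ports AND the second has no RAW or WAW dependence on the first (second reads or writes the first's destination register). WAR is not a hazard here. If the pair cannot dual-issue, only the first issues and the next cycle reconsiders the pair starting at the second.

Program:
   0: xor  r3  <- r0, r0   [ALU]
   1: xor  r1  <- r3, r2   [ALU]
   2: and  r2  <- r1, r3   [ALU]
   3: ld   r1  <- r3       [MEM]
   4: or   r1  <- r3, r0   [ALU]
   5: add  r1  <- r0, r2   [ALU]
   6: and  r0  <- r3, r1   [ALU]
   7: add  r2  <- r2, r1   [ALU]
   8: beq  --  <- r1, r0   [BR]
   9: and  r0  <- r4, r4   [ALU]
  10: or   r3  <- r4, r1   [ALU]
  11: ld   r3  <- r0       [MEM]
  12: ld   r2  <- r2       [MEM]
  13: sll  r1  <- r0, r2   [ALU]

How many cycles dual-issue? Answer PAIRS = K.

  cy0 -> i0 (xor.ALU) RAW r3
  cy1 -> i1 (xor.ALU) RAW r1
  cy2 -> i2,i3 (and.ALU/ld.MEM) pair
  cy3 -> i4 (or.ALU) WAW r1
  cy4 -> i5 (add.ALU) RAW r1
  cy5 -> i6,i7 (and.ALU/add.ALU) pair
  cy6 -> i8,i9 (beq.BR/and.ALU) pair
  cy7 -> i10 (or.ALU) WAW r3
  cy8 -> i11 (ld.MEM) no-port MEM/MEM
  cy9 -> i12 (ld.MEM) RAW r2
  cy10 -> i13 (sll.ALU) tail

PAIRS = 3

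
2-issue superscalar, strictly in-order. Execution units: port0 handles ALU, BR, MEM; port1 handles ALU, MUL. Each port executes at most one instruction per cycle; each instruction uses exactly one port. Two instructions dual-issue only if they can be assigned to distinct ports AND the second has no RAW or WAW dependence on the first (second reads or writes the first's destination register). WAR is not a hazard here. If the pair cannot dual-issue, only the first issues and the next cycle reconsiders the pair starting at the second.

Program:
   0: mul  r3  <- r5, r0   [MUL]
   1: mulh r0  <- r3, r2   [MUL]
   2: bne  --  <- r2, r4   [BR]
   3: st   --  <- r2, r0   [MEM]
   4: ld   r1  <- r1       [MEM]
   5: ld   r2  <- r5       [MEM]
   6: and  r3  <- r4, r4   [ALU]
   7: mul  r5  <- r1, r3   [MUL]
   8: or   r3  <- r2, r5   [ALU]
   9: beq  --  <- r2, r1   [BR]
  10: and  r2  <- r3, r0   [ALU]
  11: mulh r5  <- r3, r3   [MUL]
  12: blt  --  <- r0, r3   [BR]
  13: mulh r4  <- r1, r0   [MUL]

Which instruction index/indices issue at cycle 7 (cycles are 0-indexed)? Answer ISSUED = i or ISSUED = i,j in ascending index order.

ISSUED = 10,11

0. mul.MUL @i0  | no-port MUL/MUL
1. mulh.MUL;bne.BR @i1,i2  | dual
2. st.MEM @i3  | no-port MEM/MEM
3. ld.MEM @i4  | no-port MEM/MEM
4. ld.MEM;and.ALU @i5,i6  | dual
5. mul.MUL @i7  | RAW r5
6. or.ALU;beq.BR @i8,i9  | dual
7. and.ALU;mulh.MUL @i10,i11  | dual
8. blt.BR;mulh.MUL @i12,i13  | dual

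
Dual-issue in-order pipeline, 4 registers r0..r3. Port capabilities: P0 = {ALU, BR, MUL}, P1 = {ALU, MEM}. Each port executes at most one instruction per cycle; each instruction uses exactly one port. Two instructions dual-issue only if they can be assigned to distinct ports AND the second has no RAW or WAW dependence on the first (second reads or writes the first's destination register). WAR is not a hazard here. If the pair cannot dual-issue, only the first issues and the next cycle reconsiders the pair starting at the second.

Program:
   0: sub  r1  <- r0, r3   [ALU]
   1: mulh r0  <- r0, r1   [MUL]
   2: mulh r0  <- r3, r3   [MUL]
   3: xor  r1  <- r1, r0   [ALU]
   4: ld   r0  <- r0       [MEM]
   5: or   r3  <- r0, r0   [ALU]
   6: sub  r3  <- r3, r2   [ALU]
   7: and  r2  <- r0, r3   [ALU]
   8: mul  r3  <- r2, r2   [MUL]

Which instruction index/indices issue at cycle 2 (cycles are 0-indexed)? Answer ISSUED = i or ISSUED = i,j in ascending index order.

[0] i0  sub  -- RAW r1
[1] i1  mulh  -- no-port MUL/MUL
[2] i2  mulh  -- RAW r0
[3] i3+i4  xor/ld  -- 2-wide
[4] i5  or  -- RAW+WAW r3
[5] i6  sub  -- RAW r3
[6] i7  and  -- RAW r2
[7] i8  mul  -- tail

ISSUED = 2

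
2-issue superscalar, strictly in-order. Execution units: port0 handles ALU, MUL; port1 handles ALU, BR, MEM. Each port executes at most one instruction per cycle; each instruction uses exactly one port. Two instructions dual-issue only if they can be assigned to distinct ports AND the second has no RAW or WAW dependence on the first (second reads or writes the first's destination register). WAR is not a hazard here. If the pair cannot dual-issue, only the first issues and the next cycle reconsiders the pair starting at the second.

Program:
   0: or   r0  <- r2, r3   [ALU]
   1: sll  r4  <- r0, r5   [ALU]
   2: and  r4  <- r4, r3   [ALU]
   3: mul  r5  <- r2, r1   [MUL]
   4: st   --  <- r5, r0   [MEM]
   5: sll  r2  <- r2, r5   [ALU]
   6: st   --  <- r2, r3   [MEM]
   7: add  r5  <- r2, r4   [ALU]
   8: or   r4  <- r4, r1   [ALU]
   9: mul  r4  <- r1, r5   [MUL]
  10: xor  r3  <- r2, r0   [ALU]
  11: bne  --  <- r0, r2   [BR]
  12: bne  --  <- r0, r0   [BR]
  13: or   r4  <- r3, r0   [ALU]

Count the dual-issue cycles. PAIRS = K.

PAIRS = 5

[0] i0  or  -- RAW r0
[1] i1  sll  -- RAW+WAW r4
[2] i2&i3  and/mul  -- 2-wide
[3] i4&i5  st/sll  -- 2-wide
[4] i6&i7  st/add  -- 2-wide
[5] i8  or  -- WAW r4
[6] i9&i10  mul/xor  -- 2-wide
[7] i11  bne  -- no-port BR/BR
[8] i12&i13  bne/or  -- 2-wide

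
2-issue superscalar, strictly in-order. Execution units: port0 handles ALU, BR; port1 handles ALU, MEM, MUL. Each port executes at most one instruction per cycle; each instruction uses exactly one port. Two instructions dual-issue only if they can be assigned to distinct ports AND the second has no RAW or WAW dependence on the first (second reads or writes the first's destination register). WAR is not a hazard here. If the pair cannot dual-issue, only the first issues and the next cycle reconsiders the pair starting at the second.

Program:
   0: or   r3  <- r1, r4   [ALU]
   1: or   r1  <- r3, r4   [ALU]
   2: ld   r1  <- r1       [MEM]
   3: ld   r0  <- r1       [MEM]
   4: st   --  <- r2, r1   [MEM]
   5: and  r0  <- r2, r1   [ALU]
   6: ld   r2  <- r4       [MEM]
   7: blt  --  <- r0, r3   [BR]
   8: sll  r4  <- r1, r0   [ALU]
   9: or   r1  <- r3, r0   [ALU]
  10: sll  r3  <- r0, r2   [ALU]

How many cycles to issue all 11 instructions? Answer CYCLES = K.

CYCLES = 8

0. or @i0  | RAW r3
1. or @i1  | RAW+WAW r1
2. ld @i2  | no-port MEM/MEM
3. ld @i3  | no-port MEM/MEM
4. st;and @i4&i5  | dual
5. ld;blt @i6&i7  | dual
6. sll;or @i8&i9  | dual
7. sll @i10  | tail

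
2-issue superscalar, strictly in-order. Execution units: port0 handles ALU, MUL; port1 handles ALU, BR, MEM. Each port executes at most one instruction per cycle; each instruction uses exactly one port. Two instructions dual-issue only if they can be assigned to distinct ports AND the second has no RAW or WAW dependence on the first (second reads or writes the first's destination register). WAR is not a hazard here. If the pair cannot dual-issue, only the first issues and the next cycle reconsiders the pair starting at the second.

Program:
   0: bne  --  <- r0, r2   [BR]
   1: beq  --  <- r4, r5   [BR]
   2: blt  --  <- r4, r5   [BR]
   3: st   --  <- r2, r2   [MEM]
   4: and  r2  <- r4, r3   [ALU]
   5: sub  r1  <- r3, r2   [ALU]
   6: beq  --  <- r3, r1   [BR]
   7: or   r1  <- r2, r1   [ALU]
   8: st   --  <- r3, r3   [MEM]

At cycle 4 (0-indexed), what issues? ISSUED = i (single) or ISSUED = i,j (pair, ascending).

ISSUED = 5

#0 head=0: bne.BR i0 no-port BR/BR
#1 head=1: beq.BR i1 no-port BR/BR
#2 head=2: blt.BR i2 no-port BR/MEM
#3 head=3: st.MEM and.ALU i3&i4 pair
#4 head=5: sub.ALU i5 RAW r1
#5 head=6: beq.BR or.ALU i6&i7 pair
#6 head=8: st.MEM i8 tail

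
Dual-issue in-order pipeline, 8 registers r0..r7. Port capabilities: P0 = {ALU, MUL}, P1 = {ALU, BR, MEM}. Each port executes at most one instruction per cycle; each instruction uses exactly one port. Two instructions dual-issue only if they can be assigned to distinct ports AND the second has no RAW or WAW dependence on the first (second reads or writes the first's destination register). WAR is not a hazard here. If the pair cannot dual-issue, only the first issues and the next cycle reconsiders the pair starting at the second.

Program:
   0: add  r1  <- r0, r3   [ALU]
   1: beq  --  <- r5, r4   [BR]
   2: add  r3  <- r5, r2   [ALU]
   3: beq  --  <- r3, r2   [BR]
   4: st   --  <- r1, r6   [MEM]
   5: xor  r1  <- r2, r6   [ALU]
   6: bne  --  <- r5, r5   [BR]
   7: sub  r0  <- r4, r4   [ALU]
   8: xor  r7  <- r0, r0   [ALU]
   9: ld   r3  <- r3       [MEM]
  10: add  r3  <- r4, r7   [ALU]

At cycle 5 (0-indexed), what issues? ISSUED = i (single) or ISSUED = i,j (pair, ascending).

  cy0 -> i0,i1 (add;beq) dual
  cy1 -> i2 (add) RAW r3
  cy2 -> i3 (beq) no-port BR/MEM
  cy3 -> i4,i5 (st;xor) dual
  cy4 -> i6,i7 (bne;sub) dual
  cy5 -> i8,i9 (xor;ld) dual
  cy6 -> i10 (add) tail

ISSUED = 8,9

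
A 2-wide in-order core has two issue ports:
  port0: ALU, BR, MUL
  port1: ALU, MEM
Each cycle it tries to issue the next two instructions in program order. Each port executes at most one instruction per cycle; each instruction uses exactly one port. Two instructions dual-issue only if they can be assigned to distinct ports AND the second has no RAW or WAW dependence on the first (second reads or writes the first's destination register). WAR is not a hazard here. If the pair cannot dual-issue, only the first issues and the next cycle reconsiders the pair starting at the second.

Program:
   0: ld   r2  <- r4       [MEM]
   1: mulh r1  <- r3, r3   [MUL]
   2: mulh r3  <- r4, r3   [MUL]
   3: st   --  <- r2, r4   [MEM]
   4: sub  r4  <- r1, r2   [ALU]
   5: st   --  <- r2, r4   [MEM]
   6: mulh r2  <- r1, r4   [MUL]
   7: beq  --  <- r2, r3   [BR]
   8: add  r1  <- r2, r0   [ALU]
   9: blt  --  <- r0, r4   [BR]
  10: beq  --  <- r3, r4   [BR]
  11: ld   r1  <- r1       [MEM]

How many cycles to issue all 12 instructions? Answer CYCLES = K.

CYCLES = 7

c0: i0,i1 ld+mulh  2-wide
c1: i2,i3 mulh+st  2-wide
c2: i4 sub  RAW r4
c3: i5,i6 st+mulh  2-wide
c4: i7,i8 beq+add  2-wide
c5: i9 blt  no-port BR/BR
c6: i10,i11 beq+ld  2-wide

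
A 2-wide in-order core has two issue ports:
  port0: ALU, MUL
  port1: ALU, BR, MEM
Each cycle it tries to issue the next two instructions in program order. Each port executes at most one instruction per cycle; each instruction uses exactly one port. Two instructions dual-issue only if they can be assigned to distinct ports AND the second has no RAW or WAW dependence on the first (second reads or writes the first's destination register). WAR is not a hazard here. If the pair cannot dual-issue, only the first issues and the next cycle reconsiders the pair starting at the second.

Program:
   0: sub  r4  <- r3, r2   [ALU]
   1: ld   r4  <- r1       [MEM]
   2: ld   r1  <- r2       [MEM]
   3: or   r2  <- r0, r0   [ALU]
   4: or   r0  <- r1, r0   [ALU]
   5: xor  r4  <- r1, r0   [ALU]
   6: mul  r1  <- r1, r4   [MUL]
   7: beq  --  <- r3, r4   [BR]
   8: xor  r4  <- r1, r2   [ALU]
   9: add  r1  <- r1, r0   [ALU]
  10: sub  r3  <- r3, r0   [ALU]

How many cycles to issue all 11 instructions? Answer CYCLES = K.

t=0 i0:sub ; WAW r4
t=1 i1:ld ; no-port MEM/MEM
t=2 i2,i3:ld/or ; dual
t=3 i4:or ; RAW r0
t=4 i5:xor ; RAW r4
t=5 i6,i7:mul/beq ; dual
t=6 i8,i9:xor/add ; dual
t=7 i10:sub ; tail

CYCLES = 8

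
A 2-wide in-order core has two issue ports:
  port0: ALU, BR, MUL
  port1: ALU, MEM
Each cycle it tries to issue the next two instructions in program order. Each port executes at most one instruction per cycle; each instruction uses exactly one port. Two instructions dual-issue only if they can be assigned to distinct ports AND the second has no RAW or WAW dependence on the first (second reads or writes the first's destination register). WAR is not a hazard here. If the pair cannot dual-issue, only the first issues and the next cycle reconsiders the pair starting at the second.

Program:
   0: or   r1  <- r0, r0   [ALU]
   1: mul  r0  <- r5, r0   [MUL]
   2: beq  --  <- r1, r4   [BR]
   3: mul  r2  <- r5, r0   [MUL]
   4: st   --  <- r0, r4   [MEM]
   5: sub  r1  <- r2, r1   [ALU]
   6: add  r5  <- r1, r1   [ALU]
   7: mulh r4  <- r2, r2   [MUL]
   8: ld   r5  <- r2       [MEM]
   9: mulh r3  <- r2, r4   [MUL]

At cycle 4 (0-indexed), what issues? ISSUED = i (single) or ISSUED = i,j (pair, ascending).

t=0 i0,i1:or.ALU+mul.MUL ; dual
t=1 i2:beq.BR ; no-port BR/MUL
t=2 i3,i4:mul.MUL+st.MEM ; dual
t=3 i5:sub.ALU ; RAW r1
t=4 i6,i7:add.ALU+mulh.MUL ; dual
t=5 i8,i9:ld.MEM+mulh.MUL ; dual

ISSUED = 6,7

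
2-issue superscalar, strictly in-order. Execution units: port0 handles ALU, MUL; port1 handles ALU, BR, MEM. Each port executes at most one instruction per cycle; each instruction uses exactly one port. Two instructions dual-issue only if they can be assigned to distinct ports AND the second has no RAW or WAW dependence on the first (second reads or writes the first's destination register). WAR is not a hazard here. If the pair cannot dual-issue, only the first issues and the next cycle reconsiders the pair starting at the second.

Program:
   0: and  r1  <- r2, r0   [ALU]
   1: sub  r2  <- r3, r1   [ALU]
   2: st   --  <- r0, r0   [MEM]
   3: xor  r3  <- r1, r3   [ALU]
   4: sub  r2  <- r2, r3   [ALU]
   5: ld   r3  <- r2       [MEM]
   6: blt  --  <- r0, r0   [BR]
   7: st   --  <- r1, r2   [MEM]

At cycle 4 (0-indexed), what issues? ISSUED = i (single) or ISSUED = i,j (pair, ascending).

ISSUED = 5

  cy0 -> i0 (and) RAW r1
  cy1 -> i1/i2 (sub+st) dual
  cy2 -> i3 (xor) RAW r3
  cy3 -> i4 (sub) RAW r2
  cy4 -> i5 (ld) no-port MEM/BR
  cy5 -> i6 (blt) no-port BR/MEM
  cy6 -> i7 (st) tail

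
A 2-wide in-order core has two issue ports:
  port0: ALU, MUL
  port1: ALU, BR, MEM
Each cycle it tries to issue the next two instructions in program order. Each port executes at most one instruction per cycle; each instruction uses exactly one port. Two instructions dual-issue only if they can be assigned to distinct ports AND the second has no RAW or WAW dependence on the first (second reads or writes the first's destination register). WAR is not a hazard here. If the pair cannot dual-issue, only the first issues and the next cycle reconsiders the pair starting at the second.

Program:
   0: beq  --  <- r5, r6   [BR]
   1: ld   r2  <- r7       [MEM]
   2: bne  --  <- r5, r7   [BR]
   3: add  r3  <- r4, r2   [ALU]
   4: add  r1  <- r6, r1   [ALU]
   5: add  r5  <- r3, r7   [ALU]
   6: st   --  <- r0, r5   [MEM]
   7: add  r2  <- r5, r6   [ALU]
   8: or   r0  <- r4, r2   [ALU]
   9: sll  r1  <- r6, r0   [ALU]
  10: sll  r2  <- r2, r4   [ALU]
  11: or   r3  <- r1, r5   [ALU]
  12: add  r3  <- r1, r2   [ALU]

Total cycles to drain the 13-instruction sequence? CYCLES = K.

  cy0 -> i0 (beq) no-port BR/MEM
  cy1 -> i1 (ld) no-port MEM/BR
  cy2 -> i2,i3 (bne;add) dual
  cy3 -> i4,i5 (add;add) dual
  cy4 -> i6,i7 (st;add) dual
  cy5 -> i8 (or) RAW r0
  cy6 -> i9,i10 (sll;sll) dual
  cy7 -> i11 (or) WAW r3
  cy8 -> i12 (add) tail

CYCLES = 9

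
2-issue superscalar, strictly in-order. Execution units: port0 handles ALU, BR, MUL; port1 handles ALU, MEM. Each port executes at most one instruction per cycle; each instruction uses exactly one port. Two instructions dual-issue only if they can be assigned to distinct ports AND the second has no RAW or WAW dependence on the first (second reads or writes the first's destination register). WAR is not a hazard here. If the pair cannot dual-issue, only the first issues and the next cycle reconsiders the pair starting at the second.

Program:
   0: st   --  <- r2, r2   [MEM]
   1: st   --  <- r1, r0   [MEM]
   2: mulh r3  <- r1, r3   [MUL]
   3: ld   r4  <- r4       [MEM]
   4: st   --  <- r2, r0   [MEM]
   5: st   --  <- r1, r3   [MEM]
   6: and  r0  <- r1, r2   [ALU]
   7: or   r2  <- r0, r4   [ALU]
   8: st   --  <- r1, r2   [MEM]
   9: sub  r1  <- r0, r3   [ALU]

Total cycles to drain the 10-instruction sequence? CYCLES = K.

  cy0 -> i0 (st.MEM) no-port MEM/MEM
  cy1 -> i1&i2 (st.MEM mulh.MUL) dual
  cy2 -> i3 (ld.MEM) no-port MEM/MEM
  cy3 -> i4 (st.MEM) no-port MEM/MEM
  cy4 -> i5&i6 (st.MEM and.ALU) dual
  cy5 -> i7 (or.ALU) RAW r2
  cy6 -> i8&i9 (st.MEM sub.ALU) dual

CYCLES = 7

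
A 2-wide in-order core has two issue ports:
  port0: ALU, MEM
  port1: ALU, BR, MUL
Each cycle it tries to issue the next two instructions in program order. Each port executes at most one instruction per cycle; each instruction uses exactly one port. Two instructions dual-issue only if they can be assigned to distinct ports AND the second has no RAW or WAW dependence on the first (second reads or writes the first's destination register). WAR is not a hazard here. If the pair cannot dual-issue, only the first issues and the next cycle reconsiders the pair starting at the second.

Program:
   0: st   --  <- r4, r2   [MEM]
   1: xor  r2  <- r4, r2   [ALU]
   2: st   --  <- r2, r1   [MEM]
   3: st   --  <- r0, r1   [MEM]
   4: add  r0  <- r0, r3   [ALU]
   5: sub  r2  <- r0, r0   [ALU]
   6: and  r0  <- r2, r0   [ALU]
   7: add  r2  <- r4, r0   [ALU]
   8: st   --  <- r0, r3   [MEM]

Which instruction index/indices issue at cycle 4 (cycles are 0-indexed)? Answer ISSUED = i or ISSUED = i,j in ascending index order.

[0] i0,i1  st.MEM xor.ALU  -- pair
[1] i2  st.MEM  -- no-port MEM/MEM
[2] i3,i4  st.MEM add.ALU  -- pair
[3] i5  sub.ALU  -- RAW r2
[4] i6  and.ALU  -- RAW r0
[5] i7,i8  add.ALU st.MEM  -- pair

ISSUED = 6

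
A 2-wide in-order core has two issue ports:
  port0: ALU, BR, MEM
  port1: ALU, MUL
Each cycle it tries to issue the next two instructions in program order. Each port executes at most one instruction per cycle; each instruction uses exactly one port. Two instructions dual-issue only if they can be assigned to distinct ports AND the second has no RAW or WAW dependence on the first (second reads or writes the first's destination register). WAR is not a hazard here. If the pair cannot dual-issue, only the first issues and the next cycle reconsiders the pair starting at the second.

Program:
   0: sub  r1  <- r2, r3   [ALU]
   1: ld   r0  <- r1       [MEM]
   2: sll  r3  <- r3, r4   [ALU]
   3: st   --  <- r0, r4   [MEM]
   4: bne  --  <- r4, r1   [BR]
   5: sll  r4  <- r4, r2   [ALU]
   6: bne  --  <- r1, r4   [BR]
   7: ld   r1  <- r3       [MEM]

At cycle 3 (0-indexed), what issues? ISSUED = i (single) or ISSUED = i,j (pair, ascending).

0. sub @i0  | RAW r1
1. ld;sll @i1&i2  | pair
2. st @i3  | no-port MEM/BR
3. bne;sll @i4&i5  | pair
4. bne @i6  | no-port BR/MEM
5. ld @i7  | tail

ISSUED = 4,5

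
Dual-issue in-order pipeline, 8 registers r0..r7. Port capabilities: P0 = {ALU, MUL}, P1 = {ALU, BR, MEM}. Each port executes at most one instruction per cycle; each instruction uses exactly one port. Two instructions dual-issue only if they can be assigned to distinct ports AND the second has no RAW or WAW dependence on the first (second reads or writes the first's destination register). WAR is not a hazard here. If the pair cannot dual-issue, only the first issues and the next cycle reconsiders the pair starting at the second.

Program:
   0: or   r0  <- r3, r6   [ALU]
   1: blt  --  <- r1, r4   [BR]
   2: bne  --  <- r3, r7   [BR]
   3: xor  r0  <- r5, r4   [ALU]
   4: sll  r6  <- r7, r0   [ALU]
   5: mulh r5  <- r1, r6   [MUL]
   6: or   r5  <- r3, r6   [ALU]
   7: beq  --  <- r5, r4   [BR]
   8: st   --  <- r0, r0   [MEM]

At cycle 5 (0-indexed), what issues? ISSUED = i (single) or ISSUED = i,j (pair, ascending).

  cy0 -> i0,i1 (or+blt) 2-wide
  cy1 -> i2,i3 (bne+xor) 2-wide
  cy2 -> i4 (sll) RAW r6
  cy3 -> i5 (mulh) WAW r5
  cy4 -> i6 (or) RAW r5
  cy5 -> i7 (beq) no-port BR/MEM
  cy6 -> i8 (st) tail

ISSUED = 7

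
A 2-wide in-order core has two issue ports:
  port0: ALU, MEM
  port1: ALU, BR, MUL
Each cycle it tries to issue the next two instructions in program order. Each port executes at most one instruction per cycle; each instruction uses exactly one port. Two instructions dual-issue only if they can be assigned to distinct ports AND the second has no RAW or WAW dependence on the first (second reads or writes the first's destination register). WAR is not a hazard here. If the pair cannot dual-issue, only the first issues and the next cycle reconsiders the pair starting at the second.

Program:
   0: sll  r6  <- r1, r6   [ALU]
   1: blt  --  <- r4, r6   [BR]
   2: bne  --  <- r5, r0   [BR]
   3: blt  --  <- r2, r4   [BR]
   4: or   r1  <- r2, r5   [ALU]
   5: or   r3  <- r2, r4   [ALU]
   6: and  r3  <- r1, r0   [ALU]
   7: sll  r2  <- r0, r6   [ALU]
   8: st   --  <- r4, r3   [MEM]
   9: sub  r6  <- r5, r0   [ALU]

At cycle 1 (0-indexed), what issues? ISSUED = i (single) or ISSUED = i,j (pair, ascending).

ISSUED = 1

t=0 i0:sll ; RAW r6
t=1 i1:blt ; no-port BR/BR
t=2 i2:bne ; no-port BR/BR
t=3 i3&i4:blt;or ; pair
t=4 i5:or ; WAW r3
t=5 i6&i7:and;sll ; pair
t=6 i8&i9:st;sub ; pair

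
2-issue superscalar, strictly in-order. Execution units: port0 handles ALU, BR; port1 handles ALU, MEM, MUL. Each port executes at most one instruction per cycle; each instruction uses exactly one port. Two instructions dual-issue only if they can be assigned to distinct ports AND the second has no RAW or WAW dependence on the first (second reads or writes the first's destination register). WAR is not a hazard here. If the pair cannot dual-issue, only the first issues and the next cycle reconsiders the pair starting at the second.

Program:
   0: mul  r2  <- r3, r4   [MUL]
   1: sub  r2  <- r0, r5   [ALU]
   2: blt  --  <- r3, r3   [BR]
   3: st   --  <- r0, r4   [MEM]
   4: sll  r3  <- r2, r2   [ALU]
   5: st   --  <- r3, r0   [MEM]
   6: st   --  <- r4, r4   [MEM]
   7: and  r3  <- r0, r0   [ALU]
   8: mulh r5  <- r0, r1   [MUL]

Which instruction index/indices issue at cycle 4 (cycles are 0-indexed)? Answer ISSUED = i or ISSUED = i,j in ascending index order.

ISSUED = 6,7

t=0 i0:mul ; WAW r2
t=1 i1/i2:sub;blt ; 2-wide
t=2 i3/i4:st;sll ; 2-wide
t=3 i5:st ; no-port MEM/MEM
t=4 i6/i7:st;and ; 2-wide
t=5 i8:mulh ; tail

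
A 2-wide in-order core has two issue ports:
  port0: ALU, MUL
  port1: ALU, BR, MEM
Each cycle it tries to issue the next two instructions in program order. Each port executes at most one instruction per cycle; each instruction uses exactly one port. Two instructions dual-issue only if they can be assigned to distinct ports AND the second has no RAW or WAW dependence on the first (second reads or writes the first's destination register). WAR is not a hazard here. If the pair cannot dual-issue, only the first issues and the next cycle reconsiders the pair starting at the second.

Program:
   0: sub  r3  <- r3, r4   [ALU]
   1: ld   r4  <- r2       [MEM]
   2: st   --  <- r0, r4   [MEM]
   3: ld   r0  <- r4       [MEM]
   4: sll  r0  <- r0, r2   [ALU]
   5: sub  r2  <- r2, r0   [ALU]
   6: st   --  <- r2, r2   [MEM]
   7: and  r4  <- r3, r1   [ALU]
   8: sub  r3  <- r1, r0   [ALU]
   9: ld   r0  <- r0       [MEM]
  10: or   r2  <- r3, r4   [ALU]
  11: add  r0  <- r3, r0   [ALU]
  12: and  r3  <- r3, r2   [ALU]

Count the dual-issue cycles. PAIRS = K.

PAIRS = 4

#0 head=0: sub/ld i0/i1 dual
#1 head=2: st i2 no-port MEM/MEM
#2 head=3: ld i3 RAW+WAW r0
#3 head=4: sll i4 RAW r0
#4 head=5: sub i5 RAW r2
#5 head=6: st/and i6/i7 dual
#6 head=8: sub/ld i8/i9 dual
#7 head=10: or/add i10/i11 dual
#8 head=12: and i12 tail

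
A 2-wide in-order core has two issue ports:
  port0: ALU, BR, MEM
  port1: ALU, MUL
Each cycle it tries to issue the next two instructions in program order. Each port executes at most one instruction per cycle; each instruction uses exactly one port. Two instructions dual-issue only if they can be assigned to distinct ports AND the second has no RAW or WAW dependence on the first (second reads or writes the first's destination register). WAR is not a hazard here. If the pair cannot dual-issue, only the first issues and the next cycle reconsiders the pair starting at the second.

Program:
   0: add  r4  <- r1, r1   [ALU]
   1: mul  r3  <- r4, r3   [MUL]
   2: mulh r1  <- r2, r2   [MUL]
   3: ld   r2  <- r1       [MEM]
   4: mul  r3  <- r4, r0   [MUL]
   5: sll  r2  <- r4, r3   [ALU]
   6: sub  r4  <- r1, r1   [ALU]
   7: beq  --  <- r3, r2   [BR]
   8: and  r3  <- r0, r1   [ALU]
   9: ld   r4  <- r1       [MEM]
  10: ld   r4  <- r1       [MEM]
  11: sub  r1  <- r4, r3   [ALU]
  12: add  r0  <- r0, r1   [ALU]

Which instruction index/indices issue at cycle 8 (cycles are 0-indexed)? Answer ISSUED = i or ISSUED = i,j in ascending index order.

#0 head=0: add.ALU i0 RAW r4
#1 head=1: mul.MUL i1 no-port MUL/MUL
#2 head=2: mulh.MUL i2 RAW r1
#3 head=3: ld.MEM mul.MUL i3/i4 pair
#4 head=5: sll.ALU sub.ALU i5/i6 pair
#5 head=7: beq.BR and.ALU i7/i8 pair
#6 head=9: ld.MEM i9 no-port MEM/MEM
#7 head=10: ld.MEM i10 RAW r4
#8 head=11: sub.ALU i11 RAW r1
#9 head=12: add.ALU i12 tail

ISSUED = 11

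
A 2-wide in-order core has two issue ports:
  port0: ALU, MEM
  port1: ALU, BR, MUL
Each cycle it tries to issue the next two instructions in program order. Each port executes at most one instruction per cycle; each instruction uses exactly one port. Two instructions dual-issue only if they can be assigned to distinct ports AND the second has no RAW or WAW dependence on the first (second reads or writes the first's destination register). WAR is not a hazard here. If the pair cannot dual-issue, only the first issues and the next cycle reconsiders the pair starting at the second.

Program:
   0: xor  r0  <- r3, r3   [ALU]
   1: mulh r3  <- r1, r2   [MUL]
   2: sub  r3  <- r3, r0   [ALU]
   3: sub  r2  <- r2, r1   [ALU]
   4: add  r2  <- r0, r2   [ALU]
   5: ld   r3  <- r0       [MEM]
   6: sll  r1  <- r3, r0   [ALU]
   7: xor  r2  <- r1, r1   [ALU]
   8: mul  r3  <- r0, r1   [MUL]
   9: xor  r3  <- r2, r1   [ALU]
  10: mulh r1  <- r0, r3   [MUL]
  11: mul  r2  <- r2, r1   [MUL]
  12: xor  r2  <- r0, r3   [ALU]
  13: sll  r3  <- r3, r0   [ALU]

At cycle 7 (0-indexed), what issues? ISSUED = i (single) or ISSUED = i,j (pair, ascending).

[0] i0&i1  xor.ALU mulh.MUL  -- pair
[1] i2&i3  sub.ALU sub.ALU  -- pair
[2] i4&i5  add.ALU ld.MEM  -- pair
[3] i6  sll.ALU  -- RAW r1
[4] i7&i8  xor.ALU mul.MUL  -- pair
[5] i9  xor.ALU  -- RAW r3
[6] i10  mulh.MUL  -- no-port MUL/MUL
[7] i11  mul.MUL  -- WAW r2
[8] i12&i13  xor.ALU sll.ALU  -- pair

ISSUED = 11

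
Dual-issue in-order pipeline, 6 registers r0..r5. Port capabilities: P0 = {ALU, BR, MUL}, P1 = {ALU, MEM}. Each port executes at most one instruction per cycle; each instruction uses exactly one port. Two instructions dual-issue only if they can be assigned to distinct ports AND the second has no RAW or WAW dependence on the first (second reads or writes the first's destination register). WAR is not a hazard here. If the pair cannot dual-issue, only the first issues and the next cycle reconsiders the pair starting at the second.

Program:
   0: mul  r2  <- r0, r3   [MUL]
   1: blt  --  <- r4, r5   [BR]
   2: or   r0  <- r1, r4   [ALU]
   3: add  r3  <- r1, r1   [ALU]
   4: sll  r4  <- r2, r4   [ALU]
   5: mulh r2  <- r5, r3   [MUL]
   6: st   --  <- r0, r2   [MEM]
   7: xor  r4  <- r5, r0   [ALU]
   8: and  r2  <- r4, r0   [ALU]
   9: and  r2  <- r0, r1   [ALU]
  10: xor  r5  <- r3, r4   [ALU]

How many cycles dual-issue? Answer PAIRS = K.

PAIRS = 4

[0] i0  mul  -- no-port MUL/BR
[1] i1+i2  blt or  -- 2-wide
[2] i3+i4  add sll  -- 2-wide
[3] i5  mulh  -- RAW r2
[4] i6+i7  st xor  -- 2-wide
[5] i8  and  -- WAW r2
[6] i9+i10  and xor  -- 2-wide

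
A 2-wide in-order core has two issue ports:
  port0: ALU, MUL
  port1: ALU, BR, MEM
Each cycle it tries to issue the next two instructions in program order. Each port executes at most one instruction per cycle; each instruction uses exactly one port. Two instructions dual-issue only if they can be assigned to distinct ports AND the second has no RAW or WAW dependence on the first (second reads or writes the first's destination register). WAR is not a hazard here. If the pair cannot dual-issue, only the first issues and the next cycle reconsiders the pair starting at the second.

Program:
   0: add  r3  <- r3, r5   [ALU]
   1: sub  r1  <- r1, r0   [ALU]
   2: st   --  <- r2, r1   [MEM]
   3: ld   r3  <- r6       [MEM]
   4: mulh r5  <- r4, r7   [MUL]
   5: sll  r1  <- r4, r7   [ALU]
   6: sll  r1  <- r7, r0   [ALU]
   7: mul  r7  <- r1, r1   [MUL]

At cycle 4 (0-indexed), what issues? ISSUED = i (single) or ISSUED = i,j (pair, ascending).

c0: i0,i1 add/sub  pair
c1: i2 st  no-port MEM/MEM
c2: i3,i4 ld/mulh  pair
c3: i5 sll  WAW r1
c4: i6 sll  RAW r1
c5: i7 mul  tail

ISSUED = 6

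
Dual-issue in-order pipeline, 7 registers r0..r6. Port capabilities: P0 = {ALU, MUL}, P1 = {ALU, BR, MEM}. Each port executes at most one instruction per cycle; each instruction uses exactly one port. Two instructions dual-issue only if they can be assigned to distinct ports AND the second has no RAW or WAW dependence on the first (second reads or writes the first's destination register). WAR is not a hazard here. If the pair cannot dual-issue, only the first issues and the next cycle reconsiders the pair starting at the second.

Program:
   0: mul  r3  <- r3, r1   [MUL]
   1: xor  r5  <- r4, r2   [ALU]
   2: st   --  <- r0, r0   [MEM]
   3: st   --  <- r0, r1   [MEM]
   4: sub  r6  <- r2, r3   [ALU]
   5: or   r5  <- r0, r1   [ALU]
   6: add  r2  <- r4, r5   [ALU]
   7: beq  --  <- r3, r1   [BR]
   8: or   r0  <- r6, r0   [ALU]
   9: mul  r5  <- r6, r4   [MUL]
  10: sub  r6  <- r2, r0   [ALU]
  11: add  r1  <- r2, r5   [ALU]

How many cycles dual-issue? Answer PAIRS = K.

0. mul/xor @i0/i1  | pair
1. st @i2  | no-port MEM/MEM
2. st/sub @i3/i4  | pair
3. or @i5  | RAW r5
4. add/beq @i6/i7  | pair
5. or/mul @i8/i9  | pair
6. sub/add @i10/i11  | pair

PAIRS = 5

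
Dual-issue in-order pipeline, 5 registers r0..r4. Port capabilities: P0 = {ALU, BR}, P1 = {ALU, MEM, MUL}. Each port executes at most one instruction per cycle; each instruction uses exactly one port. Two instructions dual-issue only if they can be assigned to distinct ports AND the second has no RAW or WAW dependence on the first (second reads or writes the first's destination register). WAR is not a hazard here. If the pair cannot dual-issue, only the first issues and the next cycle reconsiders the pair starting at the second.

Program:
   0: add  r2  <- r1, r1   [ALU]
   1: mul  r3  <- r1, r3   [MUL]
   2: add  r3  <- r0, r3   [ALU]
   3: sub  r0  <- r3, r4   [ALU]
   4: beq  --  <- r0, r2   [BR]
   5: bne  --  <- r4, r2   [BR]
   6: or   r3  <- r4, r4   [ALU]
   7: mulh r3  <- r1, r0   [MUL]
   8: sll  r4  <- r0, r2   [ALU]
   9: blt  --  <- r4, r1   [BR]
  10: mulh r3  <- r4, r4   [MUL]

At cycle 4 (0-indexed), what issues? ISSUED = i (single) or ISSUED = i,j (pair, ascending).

[0] i0&i1  add;mul  -- 2-wide
[1] i2  add  -- RAW r3
[2] i3  sub  -- RAW r0
[3] i4  beq  -- no-port BR/BR
[4] i5&i6  bne;or  -- 2-wide
[5] i7&i8  mulh;sll  -- 2-wide
[6] i9&i10  blt;mulh  -- 2-wide

ISSUED = 5,6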